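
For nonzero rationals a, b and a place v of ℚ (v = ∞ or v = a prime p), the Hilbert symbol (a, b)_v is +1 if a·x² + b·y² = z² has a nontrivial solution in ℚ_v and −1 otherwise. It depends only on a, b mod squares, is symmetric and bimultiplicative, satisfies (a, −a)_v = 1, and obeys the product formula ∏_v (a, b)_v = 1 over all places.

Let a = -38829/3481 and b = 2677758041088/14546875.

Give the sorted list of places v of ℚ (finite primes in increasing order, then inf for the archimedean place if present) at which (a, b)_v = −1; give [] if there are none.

[3, 7, 13, 43]

(a, b) ≡ (-21, 7572773) mod (ℚ^×)²; places V = {2, 3, 5, 7, 13, 19, 23, 31, 43, 59, ∞}.
(a,b)_7: α=1, u≡2; β=-2, v≡5 (mod 7); (2|7)=+1, (5|7)=-1; sign (−1)^0·+1^-2·-1^1 = -1.
(a,b)_43: α=2, u≡32; β=1, v≡20 (mod 43); (32|43)=-1, (20|43)=-1; sign (−1)^0·-1^1·-1^2 = -1.
(a,b)_5: α=0, u≡1; β=-6, v≡3 (mod 5); (1|5)=+1, (3|5)=-1; sign (−1)^0·+1^-6·-1^0 = +1.
(a,b)_59: α=-2, u≡52; β=0, v≡49 (mod 59); (52|59)=-1, (49|59)=+1; sign (−1)^0·-1^0·+1^-2 = +1.
(a,b)_∞: sgn(-21)=−, sgn(7572773)=+, so +1.
(a,b)_31: α=0, u≡5; β=1, v≡26 (mod 31); (5|31)=+1, (26|31)=-1; sign (−1)^0·+1^1·-1^0 = +1.
(a,b)_19: α=0, u≡16; β=-1, v≡9 (mod 19); (16|19)=+1, (9|19)=+1; sign (−1)^0·+1^-1·+1^0 = +1.
(a,b)_13: α=0, u≡8; β=1, v≡12 (mod 13); (8|13)=-1, (12|13)=+1; sign (−1)^0·-1^1·+1^0 = -1.
(a,b)_23: α=0, u≡8; β=1, v≡4 (mod 23); (8|23)=+1, (4|23)=+1; sign (−1)^0·+1^1·+1^0 = +1.
(a,b)_3: α=1, u≡2; β=8, v≡2 (mod 3); (2|3)=-1, (2|3)=-1; sign (−1)^0·-1^8·-1^1 = -1.
(a,b)_2: α=0, β=10; u≡3, v≡5 (mod 8); ε(u)ε(v)=1·0, αω(v)=0·1, βω(u)=10·1; sum ≡ 0  ⇒  +1.
|Ram(-21, 7572773)| = 4, even; anisotropic at {3, 7, 13, 43}.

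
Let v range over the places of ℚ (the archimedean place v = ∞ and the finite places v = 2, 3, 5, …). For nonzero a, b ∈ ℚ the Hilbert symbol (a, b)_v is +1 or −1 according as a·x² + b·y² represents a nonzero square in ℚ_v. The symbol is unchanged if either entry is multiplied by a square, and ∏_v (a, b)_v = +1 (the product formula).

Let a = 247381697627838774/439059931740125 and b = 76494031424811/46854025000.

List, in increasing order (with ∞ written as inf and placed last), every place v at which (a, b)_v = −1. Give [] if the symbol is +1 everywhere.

[2, 5, 11, 13]

(a, b) ≡ (30030, 910) mod (ℚ^×)²; places V = {2, 3, 5, 7, 11, 13, 37, ∞}.
(a,b)_∞: sgn(30030)=+, sgn(910)=+, so +1.
(a,b)_7: α=9, u≡6; β=7, v≡1 (mod 7); (6|7)=-1, (1|7)=+1; sign (−1)^1·-1^7·+1^9 = +1.
(a,b)_13: α=1, u≡10; β=1, v≡11 (mod 13); (10|13)=+1, (11|13)=-1; sign (−1)^0·+1^1·-1^1 = -1.
(a,b)_11: α=3, u≡10; β=2, v≡6 (mod 11); (10|11)=-1, (6|11)=-1; sign (−1)^0·-1^2·-1^3 = -1.
(a,b)_3: α=11, u≡2; β=10, v≡1 (mod 3); (2|3)=-1, (1|3)=+1; sign (−1)^0·-1^10·+1^11 = +1.
(a,b)_37: α=-8, u≡22; β=-4, v≡32 (mod 37); (22|37)=-1, (32|37)=-1; sign (−1)^0·-1^-4·-1^-8 = +1.
(a,b)_2: α=1, β=-3; u≡7, v≡7 (mod 8); ε(u)ε(v)=1·1, αω(v)=1·0, βω(u)=-3·0; sum ≡ 1  ⇒  -1.
(a,b)_5: α=-3, u≡4; β=-5, v≡2 (mod 5); (4|5)=+1, (2|5)=-1; sign (−1)^0·+1^-5·-1^-3 = -1.
|Ram(30030, 910)| = 4, even; anisotropic at {2, 5, 11, 13}.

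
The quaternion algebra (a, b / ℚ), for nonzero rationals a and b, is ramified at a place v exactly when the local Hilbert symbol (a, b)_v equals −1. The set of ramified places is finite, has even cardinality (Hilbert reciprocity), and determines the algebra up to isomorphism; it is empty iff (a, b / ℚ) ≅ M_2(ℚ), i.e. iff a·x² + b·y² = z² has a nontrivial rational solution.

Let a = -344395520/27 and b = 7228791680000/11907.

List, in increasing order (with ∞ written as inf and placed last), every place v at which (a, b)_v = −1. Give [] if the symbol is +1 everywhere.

(a, b) ≡ (-285, 969) mod (ℚ^×)²; places V = {2, 3, 5, 7, 11, 17, 19, ∞}.
(a,b)_3: α=-3, u≡1; β=-5, v≡2 (mod 3); (1|3)=+1, (2|3)=-1; sign (−1)^1·+1^-5·-1^-3 = +1.
(a,b)_5: α=1, u≡3; β=4, v≡4 (mod 5); (3|5)=-1, (4|5)=+1; sign (−1)^0·-1^4·+1^1 = +1.
(a,b)_17: α=2, u≡2; β=3, v≡3 (mod 17); (2|17)=+1, (3|17)=-1; sign (−1)^0·+1^3·-1^2 = +1.
(a,b)_7: α=2, u≡4; β=-2, v≡6 (mod 7); (4|7)=+1, (6|7)=-1; sign (−1)^0·+1^-2·-1^2 = +1.
(a,b)_11: α=0, u≡3; β=2, v≡4 (mod 11); (3|11)=+1, (4|11)=+1; sign (−1)^0·+1^2·+1^0 = +1.
(a,b)_19: α=1, u≡9; β=1, v≡12 (mod 19); (9|19)=+1, (12|19)=-1; sign (−1)^1·+1^1·-1^1 = +1.
(a,b)_∞: sgn(-285)=−, sgn(969)=+, so +1.
(a,b)_2: α=8, β=10; u≡3, v≡1 (mod 8); ε(u)ε(v)=1·0, αω(v)=8·0, βω(u)=10·1; sum ≡ 0  ⇒  +1.
Ram(a, b) = ∅: the form -285·x² + 969·y² − z² is isotropic over every ℚ_v, so by Hasse–Minkowski it is isotropic over ℚ.

[]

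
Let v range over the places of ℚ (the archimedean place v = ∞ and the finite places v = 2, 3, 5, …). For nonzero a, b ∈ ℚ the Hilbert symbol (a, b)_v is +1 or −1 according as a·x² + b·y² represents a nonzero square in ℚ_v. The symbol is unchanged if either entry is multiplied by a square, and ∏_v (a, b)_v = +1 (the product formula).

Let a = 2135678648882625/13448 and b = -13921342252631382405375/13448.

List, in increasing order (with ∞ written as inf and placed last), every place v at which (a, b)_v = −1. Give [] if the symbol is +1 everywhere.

Mod squares: a ≡ 3410, b ≡ -23130030. Check v ∈ {∞, 2, 3, 5, 7, 11, 17, 19, 31, 41}.
v=31: a=31^1·(≡15), b=31^3·(≡28) mod 31; (15|31)=-1, (28|31)=+1; (−1)^{1·3·15}·(-1)^3·(+1)^1 = +1.
v=3: a=3^4·(≡2), b=3^5·(≡2) mod 3; (2|3)=-1, (2|3)=-1; (−1)^{4·5·1}·(-1)^5·(-1)^4 = -1.
v=41: a=41^-2·(≡29), b=41^-2·(≡34) mod 41; (29|41)=-1, (34|41)=-1; (−1)^{-2·-2·20}·(-1)^-2·(-1)^-2 = +1.
v=2: v_2(a)=-3, v_2(b)=-3; units ≡ 1, 1 (mod 8); ε·ε+αω+βω = 0·0+-3·0+-3·0 ≡ 0  ⇒  (a,b)_2 = +1.
v=∞: 3410 > 0 and -23130030 < 0  ⇒  (a,b)_∞ = +1.
v=17: a=17^2·(≡10), b=17^3·(≡11) mod 17; (10|17)=-1, (11|17)=-1; (−1)^{2·3·8}·(-1)^3·(-1)^2 = -1.
v=11: a=11^3·(≡6), b=11^3·(≡8) mod 11; (6|11)=-1, (8|11)=-1; (−1)^{3·3·5}·(-1)^3·(-1)^3 = -1.
v=19: a=19^2·(≡17), b=19^3·(≡7) mod 19; (17|19)=+1, (7|19)=+1; (−1)^{2·3·9}·(+1)^3·(+1)^2 = +1.
v=7: a=7^2·(≡2), b=7^3·(≡2) mod 7; (2|7)=+1, (2|7)=+1; (−1)^{2·3·3}·(+1)^3·(+1)^2 = +1.
v=5: a=5^3·(≡2), b=5^3·(≡4) mod 5; (2|5)=-1, (4|5)=+1; (−1)^{3·3·2}·(-1)^3·(+1)^3 = -1.
|Ram(3410, -23130030)| = 4, even; anisotropic at {3, 5, 11, 17}.

[3, 5, 11, 17]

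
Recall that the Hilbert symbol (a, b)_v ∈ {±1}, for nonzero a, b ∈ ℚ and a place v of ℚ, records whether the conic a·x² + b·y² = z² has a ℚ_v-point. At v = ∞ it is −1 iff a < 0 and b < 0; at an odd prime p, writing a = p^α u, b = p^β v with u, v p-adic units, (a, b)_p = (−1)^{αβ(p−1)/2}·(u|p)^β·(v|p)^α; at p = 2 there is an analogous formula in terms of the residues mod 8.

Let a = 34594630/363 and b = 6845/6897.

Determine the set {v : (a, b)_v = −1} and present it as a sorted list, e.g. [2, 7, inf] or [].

[2, 7]

(a, b) ≡ (210, 285) mod (ℚ^×)²; places V = {2, 3, 5, 7, 11, 19, 37, ∞}.
(a,b)_7: α=1, u≡1; β=0, v≡3 (mod 7); (1|7)=+1, (3|7)=-1; sign (−1)^0·+1^0·-1^1 = -1.
(a,b)_5: α=1, u≡2; β=1, v≡2 (mod 5); (2|5)=-1, (2|5)=-1; sign (−1)^0·-1^1·-1^1 = +1.
(a,b)_11: α=-2, u≡5; β=-2, v≡7 (mod 11); (5|11)=+1, (7|11)=-1; sign (−1)^0·+1^-2·-1^-2 = +1.
(a,b)_3: α=-1, u≡1; β=-1, v≡2 (mod 3); (1|3)=+1, (2|3)=-1; sign (−1)^1·+1^-1·-1^-1 = +1.
(a,b)_2: α=1, β=0; u≡1, v≡5 (mod 8); ε(u)ε(v)=0·0, αω(v)=1·1, βω(u)=0·0; sum ≡ 1  ⇒  -1.
(a,b)_37: α=2, u≡16; β=2, v≡25 (mod 37); (16|37)=+1, (25|37)=+1; sign (−1)^0·+1^2·+1^2 = +1.
(a,b)_∞: sgn(210)=+, sgn(285)=+, so +1.
(a,b)_19: α=2, u≡16; β=-1, v≡12 (mod 19); (16|19)=+1, (12|19)=-1; sign (−1)^0·+1^-1·-1^2 = +1.
|Ram(210, 285)| = 2, even; anisotropic at {2, 7}.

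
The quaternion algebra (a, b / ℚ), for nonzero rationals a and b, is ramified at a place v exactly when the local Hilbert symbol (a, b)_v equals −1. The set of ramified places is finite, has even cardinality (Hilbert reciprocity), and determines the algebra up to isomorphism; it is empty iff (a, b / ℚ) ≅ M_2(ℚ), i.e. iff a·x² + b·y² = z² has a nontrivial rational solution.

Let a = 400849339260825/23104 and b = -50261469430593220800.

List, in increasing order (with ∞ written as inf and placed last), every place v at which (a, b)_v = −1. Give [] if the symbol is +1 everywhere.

Mod squares: a ≡ 295113, b ≡ -3246243. Check v ∈ {∞, 2, 3, 5, 7, 11, 13, 19, 23, 47}.
v=3: a=3^9·(≡1), b=3^1·(≡1) mod 3; (1|3)=+1, (1|3)=+1; (−1)^{9·1·1}·(+1)^1·(+1)^9 = -1.
v=11: a=11^0·(≡1), b=11^1·(≡10) mod 11; (1|11)=+1, (10|11)=-1; (−1)^{0·1·5}·(+1)^1·(-1)^0 = +1.
v=23: a=23^1·(≡20), b=23^3·(≡15) mod 23; (20|23)=-1, (15|23)=-1; (−1)^{1·3·11}·(-1)^3·(-1)^1 = -1.
v=2: v_2(a)=-6, v_2(b)=6; units ≡ 1, 5 (mod 8); ε·ε+αω+βω = 0·0+-6·1+6·0 ≡ 0  ⇒  (a,b)_2 = +1.
v=7: a=7^3·(≡3), b=7^3·(≡1) mod 7; (3|7)=-1, (1|7)=+1; (−1)^{3·3·3}·(-1)^3·(+1)^3 = +1.
v=19: a=19^-2·(≡7), b=19^0·(≡18) mod 19; (7|19)=+1, (18|19)=-1; (−1)^{-2·0·9}·(+1)^0·(-1)^-2 = +1.
v=47: a=47^1·(≡16), b=47^3·(≡24) mod 47; (16|47)=+1, (24|47)=+1; (−1)^{1·3·23}·(+1)^3·(+1)^1 = -1.
v=5: a=5^2·(≡2), b=5^2·(≡3) mod 5; (2|5)=-1, (3|5)=-1; (−1)^{2·2·2}·(-1)^2·(-1)^2 = +1.
v=13: a=13^3·(≡1), b=13^3·(≡6) mod 13; (1|13)=+1, (6|13)=-1; (−1)^{3·3·6}·(+1)^3·(-1)^3 = -1.
v=∞: 295113 > 0 and -3246243 < 0  ⇒  (a,b)_∞ = +1.
(295113, -3246243 / ℚ) ramifies at {3, 13, 23, 47}: a division algebra.

[3, 13, 23, 47]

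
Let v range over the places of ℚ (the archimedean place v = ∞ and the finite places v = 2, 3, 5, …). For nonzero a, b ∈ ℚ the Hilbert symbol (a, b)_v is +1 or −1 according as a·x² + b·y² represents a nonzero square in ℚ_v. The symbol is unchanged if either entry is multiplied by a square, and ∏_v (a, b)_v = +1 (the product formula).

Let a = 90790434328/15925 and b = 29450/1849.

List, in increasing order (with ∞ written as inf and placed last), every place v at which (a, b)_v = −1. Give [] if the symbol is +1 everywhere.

[2, 13, 29, 31]

(a, b) ≡ (23374, 1178) mod (ℚ^×)²; places V = {2, 5, 7, 11, 13, 17, 19, 29, 31, 43, ∞}.
(a,b)_2: α=3, β=1; u≡7, v≡5 (mod 8); ε(u)ε(v)=1·0, αω(v)=3·1, βω(u)=1·0; sum ≡ 1  ⇒  -1.
(a,b)_19: α=2, u≡11; β=1, v≡5 (mod 19); (11|19)=+1, (5|19)=+1; sign (−1)^0·+1^1·+1^2 = +1.
(a,b)_13: α=-1, u≡3; β=0, v≡6 (mod 13); (3|13)=+1, (6|13)=-1; sign (−1)^0·+1^0·-1^-1 = -1.
(a,b)_43: α=0, u≡10; β=-2, v≡38 (mod 43); (10|43)=+1, (38|43)=+1; sign (−1)^0·+1^-2·+1^0 = +1.
(a,b)_∞: sgn(23374)=+, sgn(1178)=+, so +1.
(a,b)_11: α=2, u≡7; β=0, v≡3 (mod 11); (7|11)=-1, (3|11)=+1; sign (−1)^0·-1^0·+1^2 = +1.
(a,b)_5: α=-2, u≡4; β=2, v≡2 (mod 5); (4|5)=+1, (2|5)=-1; sign (−1)^0·+1^2·-1^-2 = +1.
(a,b)_29: α=1, u≡1; β=0, v≡2 (mod 29); (1|29)=+1, (2|29)=-1; sign (−1)^0·+1^0·-1^1 = -1.
(a,b)_7: α=-2, u≡2; β=0, v≡1 (mod 7); (2|7)=+1, (1|7)=+1; sign (−1)^0·+1^0·+1^-2 = +1.
(a,b)_17: α=2, u≡15; β=0, v≡7 (mod 17); (15|17)=+1, (7|17)=-1; sign (−1)^0·+1^0·-1^2 = +1.
(a,b)_31: α=1, u≡8; β=1, v≡1 (mod 31); (8|31)=+1, (1|31)=+1; sign (−1)^1·+1^1·+1^1 = -1.
|Ram(23374, 1178)| = 4, even; anisotropic at {2, 13, 29, 31}.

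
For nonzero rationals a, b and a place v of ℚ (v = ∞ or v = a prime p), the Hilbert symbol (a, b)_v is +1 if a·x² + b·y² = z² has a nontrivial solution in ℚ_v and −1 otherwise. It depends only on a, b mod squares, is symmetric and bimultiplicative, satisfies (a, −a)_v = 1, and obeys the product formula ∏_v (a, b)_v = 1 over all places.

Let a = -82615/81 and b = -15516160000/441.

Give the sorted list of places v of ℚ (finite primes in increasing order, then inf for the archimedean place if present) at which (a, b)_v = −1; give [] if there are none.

[11, 31, 41, inf]

(a, b) ≡ (-82615, -6061) mod (ℚ^×)²; places V = {2, 3, 5, 7, 11, 13, 19, 29, 31, 41, ∞}.
(a,b)_13: α=1, u≡5; β=0, v≡3 (mod 13); (5|13)=-1, (3|13)=+1; sign (−1)^0·-1^0·+1^1 = +1.
(a,b)_11: α=0, u≡7; β=1, v≡8 (mod 11); (7|11)=-1, (8|11)=-1; sign (−1)^0·-1^1·-1^0 = -1.
(a,b)_3: α=-4, u≡2; β=-2, v≡2 (mod 3); (2|3)=-1, (2|3)=-1; sign (−1)^0·-1^-2·-1^-4 = +1.
(a,b)_5: α=1, u≡2; β=4, v≡4 (mod 5); (2|5)=-1, (4|5)=+1; sign (−1)^0·-1^4·+1^1 = +1.
(a,b)_31: α=1, u≡18; β=0, v≡3 (mod 31); (18|31)=+1, (3|31)=-1; sign (−1)^0·+1^0·-1^1 = -1.
(a,b)_2: α=0, β=12; u≡1, v≡3 (mod 8); ε(u)ε(v)=0·1, αω(v)=0·1, βω(u)=12·0; sum ≡ 0  ⇒  +1.
(a,b)_19: α=0, u≡7; β=1, v≡16 (mod 19); (7|19)=+1, (16|19)=+1; sign (−1)^0·+1^1·+1^0 = +1.
(a,b)_41: α=1, u≡6; β=0, v≡28 (mod 41); (6|41)=-1, (28|41)=-1; sign (−1)^0·-1^0·-1^1 = -1.
(a,b)_∞: sgn(-82615)=−, sgn(-6061)=−, so -1.
(a,b)_7: α=0, u≡5; β=-2, v≡1 (mod 7); (5|7)=-1, (1|7)=+1; sign (−1)^0·-1^-2·+1^0 = +1.
(a,b)_29: α=0, u≡28; β=1, v≡4 (mod 29); (28|29)=+1, (4|29)=+1; sign (−1)^0·+1^1·+1^0 = +1.
Ram(-82615, -6061) = {11, 31, 41, ∞}; no ℚ_11-point on the conic.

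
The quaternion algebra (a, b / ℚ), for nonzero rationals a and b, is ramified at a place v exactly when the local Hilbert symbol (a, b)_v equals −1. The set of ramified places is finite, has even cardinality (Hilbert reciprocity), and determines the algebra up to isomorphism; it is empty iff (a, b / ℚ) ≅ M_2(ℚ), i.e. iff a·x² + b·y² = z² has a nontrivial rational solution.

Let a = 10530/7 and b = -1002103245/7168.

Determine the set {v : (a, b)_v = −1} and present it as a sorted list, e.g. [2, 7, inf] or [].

Mod squares: a ≡ 910, b ≡ -35. Check v ∈ {∞, 2, 3, 5, 7, 11, 13}.
v=11: a=11^0·(≡2), b=11^4·(≡9) mod 11; (2|11)=-1, (9|11)=+1; (−1)^{0·4·5}·(-1)^4·(+1)^0 = +1.
v=2: v_2(a)=1, v_2(b)=-10; units ≡ 7, 5 (mod 8); ε·ε+αω+βω = 1·0+1·1+-10·0 ≡ 1  ⇒  (a,b)_2 = -1.
v=7: a=7^-1·(≡2), b=7^-1·(≡2) mod 7; (2|7)=+1, (2|7)=+1; (−1)^{-1·-1·3}·(+1)^-1·(+1)^-1 = -1.
v=∞: 910 > 0 and -35 < 0  ⇒  (a,b)_∞ = +1.
v=3: a=3^4·(≡1), b=3^4·(≡1) mod 3; (1|3)=+1, (1|3)=+1; (−1)^{4·4·1}·(+1)^4·(+1)^4 = +1.
v=5: a=5^1·(≡3), b=5^1·(≡2) mod 5; (3|5)=-1, (2|5)=-1; (−1)^{1·1·2}·(-1)^1·(-1)^1 = +1.
v=13: a=13^1·(≡8), b=13^2·(≡4) mod 13; (8|13)=-1, (4|13)=+1; (−1)^{1·2·6}·(-1)^2·(+1)^1 = +1.
|Ram(910, -35)| = 2, even; anisotropic at {2, 7}.

[2, 7]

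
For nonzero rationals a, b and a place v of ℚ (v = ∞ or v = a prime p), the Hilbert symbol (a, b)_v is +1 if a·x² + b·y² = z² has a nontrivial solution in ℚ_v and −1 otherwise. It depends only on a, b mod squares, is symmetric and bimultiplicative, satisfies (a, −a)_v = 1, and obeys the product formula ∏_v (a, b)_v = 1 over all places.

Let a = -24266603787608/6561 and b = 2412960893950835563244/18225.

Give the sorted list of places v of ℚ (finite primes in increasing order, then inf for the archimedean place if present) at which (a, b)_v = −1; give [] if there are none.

[2, 13]

Mod squares: a ≡ -243542, b ≡ 899. Check v ∈ {∞, 2, 3, 5, 7, 13, 17, 19, 23, 29, 31}.
v=23: a=23^2·(≡19), b=23^0·(≡18) mod 23; (19|23)=-1, (18|23)=+1; (−1)^{2·0·11}·(-1)^0·(+1)^2 = +1.
v=2: v_2(a)=3, v_2(b)=2; units ≡ 5, 3 (mod 8); ε·ε+αω+βω = 0·1+3·1+2·1 ≡ 1  ⇒  (a,b)_2 = -1.
v=31: a=31^2·(≡25), b=31^5·(≡29) mod 31; (25|31)=+1, (29|31)=-1; (−1)^{2·5·15}·(+1)^5·(-1)^2 = +1.
v=7: a=7^2·(≡4), b=7^2·(≡5) mod 7; (4|7)=+1, (5|7)=-1; (−1)^{2·2·3}·(+1)^2·(-1)^2 = +1.
v=∞: -243542 < 0 and 899 > 0  ⇒  (a,b)_∞ = +1.
v=13: a=13^1·(≡1), b=13^2·(≡6) mod 13; (1|13)=+1, (6|13)=-1; (−1)^{1·2·6}·(+1)^2·(-1)^1 = -1.
v=29: a=29^1·(≡12), b=29^3·(≡11) mod 29; (12|29)=-1, (11|29)=-1; (−1)^{1·3·14}·(-1)^3·(-1)^1 = +1.
v=17: a=17^1·(≡6), b=17^2·(≡8) mod 17; (6|17)=-1, (8|17)=+1; (−1)^{1·2·8}·(-1)^2·(+1)^1 = +1.
v=19: a=19^1·(≡16), b=19^2·(≡7) mod 19; (16|19)=+1, (7|19)=+1; (−1)^{1·2·9}·(+1)^2·(+1)^1 = +1.
v=3: a=3^-8·(≡1), b=3^-6·(≡2) mod 3; (1|3)=+1, (2|3)=-1; (−1)^{-8·-6·1}·(+1)^-6·(-1)^-8 = +1.
v=5: a=5^0·(≡2), b=5^-2·(≡1) mod 5; (2|5)=-1, (1|5)=+1; (−1)^{0·-2·2}·(-1)^-2·(+1)^0 = +1.
Ram(-243542, 899) = {2, 13}; no ℚ_2-point on the conic.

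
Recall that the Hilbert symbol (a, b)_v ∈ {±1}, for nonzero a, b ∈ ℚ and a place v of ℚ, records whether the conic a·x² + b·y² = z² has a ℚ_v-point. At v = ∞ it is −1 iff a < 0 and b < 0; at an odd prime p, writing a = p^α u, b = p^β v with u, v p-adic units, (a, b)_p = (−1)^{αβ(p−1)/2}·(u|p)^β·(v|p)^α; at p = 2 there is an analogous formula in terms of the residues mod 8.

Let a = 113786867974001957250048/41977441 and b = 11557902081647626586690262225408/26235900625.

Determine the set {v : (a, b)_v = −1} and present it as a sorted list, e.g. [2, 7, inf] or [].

Mod squares: a ≡ 8177, b ≡ 8397298. Check v ∈ {∞, 2, 3, 5, 7, 11, 13, 17, 19, 29, 31, 37, 43, 47}.
v=2: v_2(a)=10, v_2(b)=9; units ≡ 1, 1 (mod 8); ε·ε+αω+βω = 0·0+10·0+9·0 ≡ 0  ⇒  (a,b)_2 = +1.
v=31: a=31^-2·(≡17), b=31^-2·(≡28) mod 31; (17|31)=-1, (28|31)=+1; (−1)^{-2·-2·15}·(-1)^-2·(+1)^-2 = +1.
v=3: a=3^4·(≡2), b=3^4·(≡1) mod 3; (2|3)=-1, (1|3)=+1; (−1)^{4·4·1}·(-1)^4·(+1)^4 = +1.
v=17: a=17^3·(≡11), b=17^4·(≡3) mod 17; (11|17)=-1, (3|17)=-1; (−1)^{3·4·8}·(-1)^4·(-1)^3 = -1.
v=29: a=29^2·(≡25), b=29^3·(≡12) mod 29; (25|29)=+1, (12|29)=-1; (−1)^{2·3·14}·(+1)^3·(-1)^2 = +1.
v=13: a=13^3·(≡8), b=13^3·(≡7) mod 13; (8|13)=-1, (7|13)=-1; (−1)^{3·3·6}·(-1)^3·(-1)^3 = +1.
v=5: a=5^0·(≡3), b=5^-4·(≡3) mod 5; (3|5)=-1, (3|5)=-1; (−1)^{0·-4·2}·(-1)^-4·(-1)^0 = +1.
v=11: a=11^-2·(≡9), b=11^-2·(≡2) mod 11; (9|11)=+1, (2|11)=-1; (−1)^{-2·-2·5}·(+1)^-2·(-1)^-2 = +1.
v=19: a=19^-2·(≡1), b=19^-2·(≡4) mod 19; (1|19)=+1, (4|19)=+1; (−1)^{-2·-2·9}·(+1)^-2·(+1)^-2 = +1.
v=37: a=37^1·(≡33), b=37^3·(≡30) mod 37; (33|37)=+1, (30|37)=+1; (−1)^{1·3·18}·(+1)^3·(+1)^1 = +1.
v=7: a=7^0·(≡4), b=7^1·(≡5) mod 7; (4|7)=+1, (5|7)=-1; (−1)^{0·1·3}·(+1)^1·(-1)^0 = +1.
v=47: a=47^2·(≡5), b=47^2·(≡15) mod 47; (5|47)=-1, (15|47)=-1; (−1)^{2·2·23}·(-1)^2·(-1)^2 = +1.
v=43: a=43^2·(≡30), b=43^3·(≡4) mod 43; (30|43)=-1, (4|43)=+1; (−1)^{2·3·21}·(-1)^3·(+1)^2 = -1.
v=∞: 8177 > 0 and 8397298 > 0  ⇒  (a,b)_∞ = +1.
Ram(8177, 8397298) = {17, 43}; no ℚ_17-point on the conic.

[17, 43]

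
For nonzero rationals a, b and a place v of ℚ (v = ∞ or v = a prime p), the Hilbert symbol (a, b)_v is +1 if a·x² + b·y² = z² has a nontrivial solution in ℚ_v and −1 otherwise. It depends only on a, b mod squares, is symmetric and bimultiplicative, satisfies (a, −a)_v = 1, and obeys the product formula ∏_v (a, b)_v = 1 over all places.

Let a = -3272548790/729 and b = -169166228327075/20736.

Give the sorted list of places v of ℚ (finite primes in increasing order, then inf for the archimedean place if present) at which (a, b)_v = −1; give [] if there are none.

[2, 5, 23, inf]

Mod squares: a ≡ -66786710, b ≡ -323. Check v ∈ {∞, 2, 3, 5, 7, 17, 19, 23, 29, 31}.
v=∞: -66786710 < 0 and -323 < 0  ⇒  (a,b)_∞ = -1.
v=2: v_2(a)=1, v_2(b)=-8; units ≡ 5, 5 (mod 8); ε·ε+αω+βω = 0·0+1·1+-8·1 ≡ 1  ⇒  (a,b)_2 = -1.
v=19: a=19^1·(≡16), b=19^1·(≡10) mod 19; (16|19)=+1, (10|19)=-1; (−1)^{1·1·9}·(+1)^1·(-1)^1 = +1.
v=7: a=7^2·(≡3), b=7^2·(≡5) mod 7; (3|7)=-1, (5|7)=-1; (−1)^{2·2·3}·(-1)^2·(-1)^2 = +1.
v=17: a=17^1·(≡2), b=17^1·(≡4) mod 17; (2|17)=+1, (4|17)=+1; (−1)^{1·1·8}·(+1)^1·(+1)^1 = +1.
v=23: a=23^1·(≡2), b=23^2·(≡7) mod 23; (2|23)=+1, (7|23)=-1; (−1)^{1·2·11}·(+1)^2·(-1)^1 = -1.
v=3: a=3^-6·(≡1), b=3^-4·(≡1) mod 3; (1|3)=+1, (1|3)=+1; (−1)^{-6·-4·1}·(+1)^-4·(+1)^-6 = +1.
v=5: a=5^1·(≡3), b=5^2·(≡2) mod 5; (3|5)=-1, (2|5)=-1; (−1)^{1·2·2}·(-1)^2·(-1)^1 = -1.
v=31: a=31^1·(≡16), b=31^2·(≡7) mod 31; (16|31)=+1, (7|31)=+1; (−1)^{1·2·15}·(+1)^2·(+1)^1 = +1.
v=29: a=29^1·(≡22), b=29^2·(≡28) mod 29; (22|29)=+1, (28|29)=+1; (−1)^{1·2·14}·(+1)^2·(+1)^1 = +1.
Ram(-66786710, -323) = {2, 5, 23, ∞}; no ℚ_2-point on the conic.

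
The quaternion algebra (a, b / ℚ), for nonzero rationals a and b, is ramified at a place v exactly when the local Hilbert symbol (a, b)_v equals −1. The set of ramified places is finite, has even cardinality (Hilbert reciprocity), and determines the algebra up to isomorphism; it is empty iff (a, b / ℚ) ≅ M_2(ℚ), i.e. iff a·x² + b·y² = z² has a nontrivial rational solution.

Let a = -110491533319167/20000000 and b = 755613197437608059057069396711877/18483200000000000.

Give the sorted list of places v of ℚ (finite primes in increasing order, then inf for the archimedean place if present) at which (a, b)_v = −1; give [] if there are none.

(a, b) ≡ (-19635, 65) mod (ℚ^×)²; places V = {2, 3, 5, 7, 11, 13, 17, 19, 23, ∞}.
(a,b)_17: α=3, u≡2; β=6, v≡7 (mod 17); (2|17)=+1, (7|17)=-1; sign (−1)^0·+1^6·-1^3 = -1.
(a,b)_23: α=2, u≡14; β=6, v≡11 (mod 23); (14|23)=-1, (11|23)=-1; sign (−1)^0·-1^6·-1^2 = +1.
(a,b)_5: α=-7, u≡3; β=-11, v≡2 (mod 5); (3|5)=-1, (2|5)=-1; sign (−1)^0·-1^-11·-1^-7 = +1.
(a,b)_19: α=0, u≡6; β=-2, v≡10 (mod 19); (6|19)=+1, (10|19)=-1; sign (−1)^0·+1^-2·-1^0 = +1.
(a,b)_13: α=2, u≡6; β=5, v≡8 (mod 13); (6|13)=-1, (8|13)=-1; sign (−1)^0·-1^5·-1^2 = -1.
(a,b)_2: α=-8, β=-20; u≡5, v≡1 (mod 8); ε(u)ε(v)=0·0, αω(v)=-8·0, βω(u)=-20·1; sum ≡ 0  ⇒  +1.
(a,b)_7: α=1, u≡4; β=2, v≡2 (mod 7); (4|7)=+1, (2|7)=+1; sign (−1)^0·+1^2·+1^1 = +1.
(a,b)_3: α=3, u≡1; β=8, v≡2 (mod 3); (1|3)=+1, (2|3)=-1; sign (−1)^0·+1^8·-1^3 = -1.
(a,b)_∞: sgn(-19635)=−, sgn(65)=+, so +1.
(a,b)_11: α=3, u≡6; β=6, v≡7 (mod 11); (6|11)=-1, (7|11)=-1; sign (−1)^0·-1^6·-1^3 = -1.
|Ram(-19635, 65)| = 4, even; anisotropic at {3, 11, 13, 17}.

[3, 11, 13, 17]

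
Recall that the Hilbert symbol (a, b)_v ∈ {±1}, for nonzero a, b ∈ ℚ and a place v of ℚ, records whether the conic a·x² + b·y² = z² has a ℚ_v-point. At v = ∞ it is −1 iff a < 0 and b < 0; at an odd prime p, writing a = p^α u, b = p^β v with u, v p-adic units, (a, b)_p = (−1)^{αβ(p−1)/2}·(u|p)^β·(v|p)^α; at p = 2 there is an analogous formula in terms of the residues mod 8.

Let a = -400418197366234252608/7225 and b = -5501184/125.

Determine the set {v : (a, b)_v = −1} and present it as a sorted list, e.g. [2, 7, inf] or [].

[2, 5, 19, 23, 29, 43, 47, inf]

(a, b) ≡ (-25612133, -107445) mod (ℚ^×)²; places V = {2, 3, 5, 13, 17, 19, 23, 29, 43, 47, ∞}.
(a,b)_19: α=3, u≡9; β=1, v≡16 (mod 19); (9|19)=+1, (16|19)=+1; sign (−1)^1·+1^1·+1^3 = -1.
(a,b)_17: α=-2, u≡1; β=0, v≡14 (mod 17); (1|17)=+1, (14|17)=-1; sign (−1)^0·+1^0·-1^-2 = +1.
(a,b)_43: α=1, u≡2; β=0, v≡27 (mod 43); (2|43)=-1, (27|43)=-1; sign (−1)^0·-1^0·-1^1 = -1.
(a,b)_23: α=3, u≡15; β=0, v≡14 (mod 23); (15|23)=-1, (14|23)=-1; sign (−1)^0·-1^0·-1^3 = -1.
(a,b)_∞: sgn(-25612133)=−, sgn(-107445)=−, so -1.
(a,b)_3: α=2, u≡1; β=1, v≡2 (mod 3); (1|3)=+1, (2|3)=-1; sign (−1)^0·+1^1·-1^2 = +1.
(a,b)_2: α=6, β=8; u≡3, v≡3 (mod 8); ε(u)ε(v)=1·1, αω(v)=6·1, βω(u)=8·1; sum ≡ 1  ⇒  -1.
(a,b)_13: α=2, u≡1; β=1, v≡1 (mod 13); (1|13)=+1, (1|13)=+1; sign (−1)^0·+1^1·+1^2 = +1.
(a,b)_47: α=1, u≡43; β=0, v≡19 (mod 47); (43|47)=-1, (19|47)=-1; sign (−1)^0·-1^0·-1^1 = -1.
(a,b)_29: α=3, u≡12; β=1, v≡25 (mod 29); (12|29)=-1, (25|29)=+1; sign (−1)^0·-1^1·+1^3 = -1.
(a,b)_5: α=-2, u≡3; β=-3, v≡1 (mod 5); (3|5)=-1, (1|5)=+1; sign (−1)^0·-1^-3·+1^-2 = -1.
(-25612133, -107445 / ℚ) ramifies at {2, 5, 19, 23, 29, 43, 47, ∞}: a division algebra.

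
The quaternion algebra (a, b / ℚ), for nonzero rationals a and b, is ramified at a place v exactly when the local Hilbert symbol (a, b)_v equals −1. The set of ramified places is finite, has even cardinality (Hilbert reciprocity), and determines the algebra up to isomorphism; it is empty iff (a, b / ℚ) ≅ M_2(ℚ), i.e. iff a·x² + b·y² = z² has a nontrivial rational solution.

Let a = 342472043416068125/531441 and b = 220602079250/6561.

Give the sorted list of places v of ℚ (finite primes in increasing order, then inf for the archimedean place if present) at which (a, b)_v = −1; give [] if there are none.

Mod squares: a ≡ 29, b ≡ 4370. Check v ∈ {∞, 2, 3, 5, 7, 19, 23, 29}.
v=5: a=5^4·(≡4), b=5^3·(≡4) mod 5; (4|5)=+1, (4|5)=+1; (−1)^{4·3·2}·(+1)^3·(+1)^4 = +1.
v=∞: 29 > 0 and 4370 > 0  ⇒  (a,b)_∞ = +1.
v=3: a=3^-12·(≡2), b=3^-8·(≡2) mod 3; (2|3)=-1, (2|3)=-1; (−1)^{-12·-8·1}·(-1)^-8·(-1)^-12 = +1.
v=23: a=23^2·(≡9), b=23^1·(≡4) mod 23; (9|23)=+1, (4|23)=+1; (−1)^{2·1·11}·(+1)^1·(+1)^2 = +1.
v=2: v_2(a)=0, v_2(b)=1; units ≡ 5, 1 (mod 8); ε·ε+αω+βω = 0·0+0·0+1·1 ≡ 1  ⇒  (a,b)_2 = -1.
v=29: a=29^3·(≡13), b=29^2·(≡23) mod 29; (13|29)=+1, (23|29)=+1; (−1)^{3·2·14}·(+1)^2·(+1)^3 = +1.
v=19: a=19^2·(≡10), b=19^1·(≡13) mod 19; (10|19)=-1, (13|19)=-1; (−1)^{2·1·9}·(-1)^1·(-1)^2 = -1.
v=7: a=7^6·(≡4), b=7^4·(≡4) mod 7; (4|7)=+1, (4|7)=+1; (−1)^{6·4·3}·(+1)^4·(+1)^6 = +1.
|Ram(29, 4370)| = 2, even; anisotropic at {2, 19}.

[2, 19]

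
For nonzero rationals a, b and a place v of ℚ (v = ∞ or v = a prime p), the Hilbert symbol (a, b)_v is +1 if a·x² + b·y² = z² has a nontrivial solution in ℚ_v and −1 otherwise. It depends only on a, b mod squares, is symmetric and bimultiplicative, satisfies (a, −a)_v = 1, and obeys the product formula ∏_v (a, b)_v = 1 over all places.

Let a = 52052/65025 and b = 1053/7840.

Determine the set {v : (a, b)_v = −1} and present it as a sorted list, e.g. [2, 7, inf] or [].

Mod squares: a ≡ 77, b ≡ 130. Check v ∈ {∞, 2, 3, 5, 7, 11, 13, 17}.
v=13: a=13^2·(≡4), b=13^1·(≡3) mod 13; (4|13)=+1, (3|13)=+1; (−1)^{2·1·6}·(+1)^1·(+1)^2 = +1.
v=2: v_2(a)=2, v_2(b)=-5; units ≡ 5, 1 (mod 8); ε·ε+αω+βω = 0·0+2·0+-5·1 ≡ 1  ⇒  (a,b)_2 = -1.
v=5: a=5^-2·(≡2), b=5^-1·(≡1) mod 5; (2|5)=-1, (1|5)=+1; (−1)^{-2·-1·2}·(-1)^-1·(+1)^-2 = -1.
v=17: a=17^-2·(≡8), b=17^0·(≡11) mod 17; (8|17)=+1, (11|17)=-1; (−1)^{-2·0·8}·(+1)^0·(-1)^-2 = +1.
v=3: a=3^-2·(≡2), b=3^4·(≡1) mod 3; (2|3)=-1, (1|3)=+1; (−1)^{-2·4·1}·(-1)^4·(+1)^-2 = +1.
v=∞: 77 > 0 and 130 > 0  ⇒  (a,b)_∞ = +1.
v=7: a=7^1·(≡1), b=7^-2·(≡4) mod 7; (1|7)=+1, (4|7)=+1; (−1)^{1·-2·3}·(+1)^-2·(+1)^1 = +1.
v=11: a=11^1·(≡6), b=11^0·(≡1) mod 11; (6|11)=-1, (1|11)=+1; (−1)^{1·0·5}·(-1)^0·(+1)^1 = +1.
Ram(77, 130) = {2, 5}; no ℚ_2-point on the conic.

[2, 5]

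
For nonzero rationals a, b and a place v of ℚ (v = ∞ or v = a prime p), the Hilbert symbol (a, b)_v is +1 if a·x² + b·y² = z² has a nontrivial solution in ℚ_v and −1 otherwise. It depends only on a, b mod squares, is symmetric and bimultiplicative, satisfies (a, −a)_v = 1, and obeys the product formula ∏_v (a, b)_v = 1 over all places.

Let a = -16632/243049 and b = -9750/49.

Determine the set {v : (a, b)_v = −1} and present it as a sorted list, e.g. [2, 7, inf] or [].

(a, b) ≡ (-462, -390) mod (ℚ^×)²; places V = {2, 3, 5, 7, 11, 13, 17, 29, ∞}.
(a,b)_2: α=3, β=1; u≡1, v≡5 (mod 8); ε(u)ε(v)=0·0, αω(v)=3·1, βω(u)=1·0; sum ≡ 1  ⇒  -1.
(a,b)_5: α=0, u≡2; β=3, v≡3 (mod 5); (2|5)=-1, (3|5)=-1; sign (−1)^0·-1^3·-1^0 = -1.
(a,b)_17: α=-2, u≡12; β=0, v≡13 (mod 17); (12|17)=-1, (13|17)=+1; sign (−1)^0·-1^0·+1^-2 = +1.
(a,b)_13: α=0, u≡8; β=1, v≡3 (mod 13); (8|13)=-1, (3|13)=+1; sign (−1)^0·-1^1·+1^0 = -1.
(a,b)_7: α=1, u≡2; β=-2, v≡1 (mod 7); (2|7)=+1, (1|7)=+1; sign (−1)^0·+1^-2·+1^1 = +1.
(a,b)_29: α=-2, u≡15; β=0, v≡20 (mod 29); (15|29)=-1, (20|29)=+1; sign (−1)^0·-1^0·+1^-2 = +1.
(a,b)_11: α=1, u≡7; β=0, v≡8 (mod 11); (7|11)=-1, (8|11)=-1; sign (−1)^0·-1^0·-1^1 = -1.
(a,b)_3: α=3, u≡2; β=1, v≡2 (mod 3); (2|3)=-1, (2|3)=-1; sign (−1)^1·-1^1·-1^3 = -1.
(a,b)_∞: sgn(-462)=−, sgn(-390)=−, so -1.
|Ram(-462, -390)| = 6, even; anisotropic at {2, 3, 5, 11, 13, ∞}.

[2, 3, 5, 11, 13, inf]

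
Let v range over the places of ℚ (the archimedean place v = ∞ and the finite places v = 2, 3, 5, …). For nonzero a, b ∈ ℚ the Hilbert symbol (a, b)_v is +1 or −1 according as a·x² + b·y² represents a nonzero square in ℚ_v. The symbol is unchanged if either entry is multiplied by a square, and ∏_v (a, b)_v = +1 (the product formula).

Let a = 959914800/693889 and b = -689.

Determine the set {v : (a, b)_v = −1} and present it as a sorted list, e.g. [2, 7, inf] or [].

Mod squares: a ≡ 29627, b ≡ -689. Check v ∈ {∞, 2, 3, 5, 7, 13, 17, 43, 53}.
v=∞: 29627 > 0 and -689 < 0  ⇒  (a,b)_∞ = +1.
v=13: a=13^1·(≡3), b=13^1·(≡12) mod 13; (3|13)=+1, (12|13)=+1; (−1)^{1·1·6}·(+1)^1·(+1)^1 = +1.
v=3: a=3^4·(≡2), b=3^0·(≡1) mod 3; (2|3)=-1, (1|3)=+1; (−1)^{4·0·1}·(-1)^0·(+1)^4 = +1.
v=7: a=7^-4·(≡6), b=7^0·(≡4) mod 7; (6|7)=-1, (4|7)=+1; (−1)^{-4·0·3}·(-1)^0·(+1)^-4 = +1.
v=5: a=5^2·(≡3), b=5^0·(≡1) mod 5; (3|5)=-1, (1|5)=+1; (−1)^{2·0·2}·(-1)^0·(+1)^2 = +1.
v=43: a=43^1·(≡11), b=43^0·(≡42) mod 43; (11|43)=+1, (42|43)=-1; (−1)^{1·0·21}·(+1)^0·(-1)^1 = -1.
v=2: v_2(a)=4, v_2(b)=0; units ≡ 3, 7 (mod 8); ε·ε+αω+βω = 1·1+4·0+0·1 ≡ 1  ⇒  (a,b)_2 = -1.
v=53: a=53^1·(≡42), b=53^1·(≡40) mod 53; (42|53)=+1, (40|53)=+1; (−1)^{1·1·26}·(+1)^1·(+1)^1 = +1.
v=17: a=17^-2·(≡2), b=17^0·(≡8) mod 17; (2|17)=+1, (8|17)=+1; (−1)^{-2·0·8}·(+1)^0·(+1)^-2 = +1.
|Ram(29627, -689)| = 2, even; anisotropic at {2, 43}.

[2, 43]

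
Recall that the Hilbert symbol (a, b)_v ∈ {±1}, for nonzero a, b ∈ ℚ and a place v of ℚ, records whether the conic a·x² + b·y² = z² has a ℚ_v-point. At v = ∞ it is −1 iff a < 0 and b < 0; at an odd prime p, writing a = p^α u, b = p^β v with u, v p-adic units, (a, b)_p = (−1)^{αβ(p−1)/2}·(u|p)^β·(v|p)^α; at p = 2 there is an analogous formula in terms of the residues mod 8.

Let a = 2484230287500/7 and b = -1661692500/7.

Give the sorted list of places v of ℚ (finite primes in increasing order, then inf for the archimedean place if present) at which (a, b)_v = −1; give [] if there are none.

[19, 23]

Mod squares: a ≡ 8645, b ≡ -3059. Check v ∈ {∞, 2, 3, 5, 7, 13, 19, 23}.
v=7: a=7^-1·(≡3), b=7^-1·(≡1) mod 7; (3|7)=-1, (1|7)=+1; (−1)^{-1·-1·3}·(-1)^-1·(+1)^-1 = +1.
v=23: a=23^2·(≡21), b=23^1·(≡11) mod 23; (21|23)=-1, (11|23)=-1; (−1)^{2·1·11}·(-1)^1·(-1)^2 = -1.
v=13: a=13^3·(≡5), b=13^2·(≡9) mod 13; (5|13)=-1, (9|13)=+1; (−1)^{3·2·6}·(-1)^2·(+1)^3 = +1.
v=5: a=5^5·(≡1), b=5^4·(≡1) mod 5; (1|5)=+1, (1|5)=+1; (−1)^{5·4·2}·(+1)^4·(+1)^5 = +1.
v=3: a=3^2·(≡2), b=3^2·(≡1) mod 3; (2|3)=-1, (1|3)=+1; (−1)^{2·2·1}·(-1)^2·(+1)^2 = +1.
v=∞: 8645 > 0 and -3059 < 0  ⇒  (a,b)_∞ = +1.
v=19: a=19^1·(≡3), b=19^1·(≡10) mod 19; (3|19)=-1, (10|19)=-1; (−1)^{1·1·9}·(-1)^1·(-1)^1 = -1.
v=2: v_2(a)=2, v_2(b)=2; units ≡ 5, 5 (mod 8); ε·ε+αω+βω = 0·0+2·1+2·1 ≡ 0  ⇒  (a,b)_2 = +1.
(8645, -3059 / ℚ) ramifies at {19, 23}: a division algebra.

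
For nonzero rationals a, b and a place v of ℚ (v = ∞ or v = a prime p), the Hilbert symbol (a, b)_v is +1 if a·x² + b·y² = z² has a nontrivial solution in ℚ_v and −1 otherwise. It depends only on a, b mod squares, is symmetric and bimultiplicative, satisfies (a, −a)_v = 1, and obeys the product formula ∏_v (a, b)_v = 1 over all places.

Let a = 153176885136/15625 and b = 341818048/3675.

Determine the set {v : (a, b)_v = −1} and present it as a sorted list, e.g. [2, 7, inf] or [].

[3, 11]

(a, b) ≡ (561, 561) mod (ℚ^×)²; places V = {2, 3, 5, 7, 11, 13, 17, ∞}.
(a,b)_3: α=11, u≡1; β=-1, v≡1 (mod 3); (1|3)=+1, (1|3)=+1; sign (−1)^1·+1^-1·+1^11 = -1.
(a,b)_∞: sgn(561)=+, sgn(561)=+, so +1.
(a,b)_11: α=1, u≡10; β=1, v≡6 (mod 11); (10|11)=-1, (6|11)=-1; sign (−1)^1·-1^1·-1^1 = -1.
(a,b)_2: α=4, β=6; u≡1, v≡1 (mod 8); ε(u)ε(v)=0·0, αω(v)=4·0, βω(u)=6·0; sum ≡ 0  ⇒  +1.
(a,b)_13: α=0, u≡11; β=4, v≡11 (mod 13); (11|13)=-1, (11|13)=-1; sign (−1)^0·-1^4·-1^0 = +1.
(a,b)_17: α=3, u≡4; β=1, v≡8 (mod 17); (4|17)=+1, (8|17)=+1; sign (−1)^0·+1^1·+1^3 = +1.
(a,b)_5: α=-6, u≡1; β=-2, v≡4 (mod 5); (1|5)=+1, (4|5)=+1; sign (−1)^0·+1^-2·+1^-6 = +1.
(a,b)_7: α=0, u≡2; β=-2, v≡1 (mod 7); (2|7)=+1, (1|7)=+1; sign (−1)^0·+1^-2·+1^0 = +1.
Ram(561, 561) = {3, 11}; no ℚ_3-point on the conic.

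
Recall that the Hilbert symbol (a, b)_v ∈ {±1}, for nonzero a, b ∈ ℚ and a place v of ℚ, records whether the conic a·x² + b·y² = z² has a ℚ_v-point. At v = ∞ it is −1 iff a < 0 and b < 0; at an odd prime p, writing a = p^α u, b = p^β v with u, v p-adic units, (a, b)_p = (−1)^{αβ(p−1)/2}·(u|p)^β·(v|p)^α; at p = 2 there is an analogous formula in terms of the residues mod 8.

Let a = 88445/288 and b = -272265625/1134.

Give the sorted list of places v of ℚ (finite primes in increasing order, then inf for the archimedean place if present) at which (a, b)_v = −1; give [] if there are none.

[2, 5, 7, 17]

(a, b) ≡ (10, -9758) mod (ℚ^×)²; places V = {2, 3, 5, 7, 17, 19, 41, ∞}.
(a,b)_19: α=2, u≡12; β=0, v≡15 (mod 19); (12|19)=-1, (15|19)=-1; sign (−1)^0·-1^0·-1^2 = +1.
(a,b)_3: α=-2, u≡1; β=-4, v≡1 (mod 3); (1|3)=+1, (1|3)=+1; sign (−1)^0·+1^-4·+1^-2 = +1.
(a,b)_7: α=2, u≡6; β=-1, v≡5 (mod 7); (6|7)=-1, (5|7)=-1; sign (−1)^0·-1^-1·-1^2 = -1.
(a,b)_∞: sgn(10)=+, sgn(-9758)=−, so +1.
(a,b)_2: α=-5, β=-1; u≡5, v≡1 (mod 8); ε(u)ε(v)=0·0, αω(v)=-5·0, βω(u)=-1·1; sum ≡ 1  ⇒  -1.
(a,b)_41: α=0, u≡8; β=1, v≡16 (mod 41); (8|41)=+1, (16|41)=+1; sign (−1)^0·+1^1·+1^0 = +1.
(a,b)_17: α=0, u≡6; β=1, v≡2 (mod 17); (6|17)=-1, (2|17)=+1; sign (−1)^0·-1^1·+1^0 = -1.
(a,b)_5: α=1, u≡3; β=8, v≡2 (mod 5); (3|5)=-1, (2|5)=-1; sign (−1)^0·-1^8·-1^1 = -1.
(10, -9758 / ℚ) ramifies at {2, 5, 7, 17}: a division algebra.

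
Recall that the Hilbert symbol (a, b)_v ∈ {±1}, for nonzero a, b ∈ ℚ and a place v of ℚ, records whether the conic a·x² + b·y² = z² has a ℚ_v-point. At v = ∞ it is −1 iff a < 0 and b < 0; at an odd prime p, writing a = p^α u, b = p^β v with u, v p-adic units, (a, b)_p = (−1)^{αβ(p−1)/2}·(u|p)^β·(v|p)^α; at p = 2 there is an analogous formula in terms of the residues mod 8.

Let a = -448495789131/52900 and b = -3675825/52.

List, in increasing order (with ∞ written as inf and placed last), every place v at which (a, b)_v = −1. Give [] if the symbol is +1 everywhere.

Mod squares: a ≡ -6851, b ≡ -221. Check v ∈ {∞, 2, 3, 5, 13, 17, 23, 29, 31}.
v=29: a=29^2·(≡13), b=29^0·(≡27) mod 29; (13|29)=+1, (27|29)=-1; (−1)^{2·0·14}·(+1)^0·(-1)^2 = +1.
v=13: a=13^1·(≡11), b=13^-1·(≡4) mod 13; (11|13)=-1, (4|13)=+1; (−1)^{1·-1·6}·(-1)^-1·(+1)^1 = -1.
v=23: a=23^-2·(≡18), b=23^0·(≡2) mod 23; (18|23)=+1, (2|23)=+1; (−1)^{-2·0·11}·(+1)^0·(+1)^-2 = +1.
v=17: a=17^1·(≡3), b=17^1·(≡15) mod 17; (3|17)=-1, (15|17)=+1; (−1)^{1·1·8}·(-1)^1·(+1)^1 = -1.
v=3: a=3^4·(≡1), b=3^2·(≡1) mod 3; (1|3)=+1, (1|3)=+1; (−1)^{4·2·1}·(+1)^2·(+1)^4 = +1.
v=∞: -6851 < 0 and -221 < 0  ⇒  (a,b)_∞ = -1.
v=5: a=5^-2·(≡4), b=5^2·(≡1) mod 5; (4|5)=+1, (1|5)=+1; (−1)^{-2·2·2}·(+1)^2·(+1)^-2 = +1.
v=31: a=31^3·(≡27), b=31^2·(≡26) mod 31; (27|31)=-1, (26|31)=-1; (−1)^{3·2·15}·(-1)^2·(-1)^3 = -1.
v=2: v_2(a)=-2, v_2(b)=-2; units ≡ 5, 3 (mod 8); ε·ε+αω+βω = 0·1+-2·1+-2·1 ≡ 0  ⇒  (a,b)_2 = +1.
Ram(-6851, -221) = {13, 17, 31, ∞}; no ℚ_13-point on the conic.

[13, 17, 31, inf]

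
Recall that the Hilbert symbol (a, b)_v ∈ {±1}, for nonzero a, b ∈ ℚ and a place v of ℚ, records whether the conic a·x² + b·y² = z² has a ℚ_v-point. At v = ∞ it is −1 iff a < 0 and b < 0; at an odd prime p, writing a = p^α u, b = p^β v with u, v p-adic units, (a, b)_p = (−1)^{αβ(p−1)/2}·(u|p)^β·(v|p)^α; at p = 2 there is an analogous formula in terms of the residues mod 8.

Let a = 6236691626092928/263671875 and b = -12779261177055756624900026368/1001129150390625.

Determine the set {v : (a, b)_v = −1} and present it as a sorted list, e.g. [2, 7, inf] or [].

Mod squares: a ≡ 546, b ≡ -7. Check v ∈ {∞, 2, 3, 5, 7, 11, 13, 17, 41, 43}.
v=7: a=7^3·(≡4), b=7^5·(≡6) mod 7; (4|7)=+1, (6|7)=-1; (−1)^{3·5·3}·(+1)^5·(-1)^3 = +1.
v=2: v_2(a)=7, v_2(b)=12; units ≡ 1, 1 (mod 8); ε·ε+αω+βω = 0·0+7·0+12·0 ≡ 0  ⇒  (a,b)_2 = +1.
v=∞: 546 > 0 and -7 < 0  ⇒  (a,b)_∞ = +1.
v=13: a=13^3·(≡9), b=13^2·(≡8) mod 13; (9|13)=+1, (8|13)=-1; (−1)^{3·2·6}·(+1)^2·(-1)^3 = -1.
v=17: a=17^2·(≡4), b=17^6·(≡12) mod 17; (4|17)=+1, (12|17)=-1; (−1)^{2·6·8}·(+1)^6·(-1)^2 = +1.
v=43: a=43^2·(≡42), b=43^2·(≡13) mod 43; (42|43)=-1, (13|43)=+1; (−1)^{2·2·21}·(-1)^2·(+1)^2 = +1.
v=3: a=3^-3·(≡2), b=3^-8·(≡2) mod 3; (2|3)=-1, (2|3)=-1; (−1)^{-3·-8·1}·(-1)^-8·(-1)^-3 = -1.
v=11: a=11^2·(≡10), b=11^4·(≡9) mod 11; (10|11)=-1, (9|11)=+1; (−1)^{2·4·5}·(-1)^4·(+1)^2 = +1.
v=41: a=41^0·(≡28), b=41^2·(≡34) mod 41; (28|41)=-1, (34|41)=-1; (−1)^{0·2·20}·(-1)^2·(-1)^0 = +1.
v=5: a=5^-10·(≡4), b=5^-16·(≡2) mod 5; (4|5)=+1, (2|5)=-1; (−1)^{-10·-16·2}·(+1)^-16·(-1)^-10 = +1.
|Ram(546, -7)| = 2, even; anisotropic at {3, 13}.

[3, 13]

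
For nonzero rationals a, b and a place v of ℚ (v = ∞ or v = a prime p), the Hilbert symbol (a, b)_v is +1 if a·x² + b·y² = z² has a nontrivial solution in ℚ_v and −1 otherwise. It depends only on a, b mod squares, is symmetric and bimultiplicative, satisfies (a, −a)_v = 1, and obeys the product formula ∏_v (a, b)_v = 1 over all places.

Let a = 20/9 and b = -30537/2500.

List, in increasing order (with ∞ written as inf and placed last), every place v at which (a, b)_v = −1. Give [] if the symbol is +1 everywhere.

[5, 13]

Mod squares: a ≡ 5, b ≡ -377. Check v ∈ {∞, 2, 3, 5, 13, 29}.
v=5: a=5^1·(≡1), b=5^-4·(≡2) mod 5; (1|5)=+1, (2|5)=-1; (−1)^{1·-4·2}·(+1)^-4·(-1)^1 = -1.
v=29: a=29^0·(≡28), b=29^1·(≡13) mod 29; (28|29)=+1, (13|29)=+1; (−1)^{0·1·14}·(+1)^1·(+1)^0 = +1.
v=2: v_2(a)=2, v_2(b)=-2; units ≡ 5, 7 (mod 8); ε·ε+αω+βω = 0·1+2·0+-2·1 ≡ 0  ⇒  (a,b)_2 = +1.
v=3: a=3^-2·(≡2), b=3^4·(≡1) mod 3; (2|3)=-1, (1|3)=+1; (−1)^{-2·4·1}·(-1)^4·(+1)^-2 = +1.
v=∞: 5 > 0 and -377 < 0  ⇒  (a,b)_∞ = +1.
v=13: a=13^0·(≡8), b=13^1·(≡1) mod 13; (8|13)=-1, (1|13)=+1; (−1)^{0·1·6}·(-1)^1·(+1)^0 = -1.
(5, -377 / ℚ) ramifies at {5, 13}: a division algebra.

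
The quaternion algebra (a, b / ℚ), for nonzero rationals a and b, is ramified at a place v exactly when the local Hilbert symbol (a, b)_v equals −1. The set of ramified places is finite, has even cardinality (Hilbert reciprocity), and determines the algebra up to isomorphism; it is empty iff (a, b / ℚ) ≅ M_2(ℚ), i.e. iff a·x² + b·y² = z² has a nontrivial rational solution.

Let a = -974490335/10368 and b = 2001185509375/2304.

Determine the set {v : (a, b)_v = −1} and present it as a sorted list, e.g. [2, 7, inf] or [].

[5, 7, 19, 29]

Mod squares: a ≡ -11532430, b ≡ 35815. Check v ∈ {∞, 2, 3, 5, 7, 13, 19, 23, 29}.
v=3: a=3^-4·(≡2), b=3^-2·(≡1) mod 3; (2|3)=-1, (1|3)=+1; (−1)^{-4·-2·1}·(-1)^-2·(+1)^-4 = +1.
v=29: a=29^1·(≡23), b=29^1·(≡15) mod 29; (23|29)=+1, (15|29)=-1; (−1)^{1·1·14}·(+1)^1·(-1)^1 = -1.
v=2: v_2(a)=-7, v_2(b)=-8; units ≡ 1, 7 (mod 8); ε·ε+αω+βω = 0·1+-7·0+-8·0 ≡ 0  ⇒  (a,b)_2 = +1.
v=7: a=7^1·(≡1), b=7^0·(≡3) mod 7; (1|7)=+1, (3|7)=-1; (−1)^{1·0·3}·(+1)^0·(-1)^1 = -1.
v=19: a=19^1·(≡7), b=19^1·(≡17) mod 19; (7|19)=+1, (17|19)=+1; (−1)^{1·1·9}·(+1)^1·(+1)^1 = -1.
v=∞: -11532430 < 0 and 35815 > 0  ⇒  (a,b)_∞ = +1.
v=5: a=5^1·(≡1), b=5^5·(≡2) mod 5; (1|5)=+1, (2|5)=-1; (−1)^{1·5·2}·(+1)^5·(-1)^1 = -1.
v=13: a=13^3·(≡10), b=13^3·(≡10) mod 13; (10|13)=+1, (10|13)=+1; (−1)^{3·3·6}·(+1)^3·(+1)^3 = +1.
v=23: a=23^1·(≡8), b=23^2·(≡9) mod 23; (8|23)=+1, (9|23)=+1; (−1)^{1·2·11}·(+1)^2·(+1)^1 = +1.
Ram(-11532430, 35815) = {5, 7, 19, 29}; no ℚ_5-point on the conic.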